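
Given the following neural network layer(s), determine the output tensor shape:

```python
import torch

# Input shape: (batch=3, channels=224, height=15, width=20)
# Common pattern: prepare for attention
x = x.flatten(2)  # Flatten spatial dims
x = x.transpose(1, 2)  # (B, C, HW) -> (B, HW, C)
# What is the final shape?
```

Input: (3, 224, 15, 20) -> after flatten(2): (3, 224, 300) -> Output: (3, 300, 224)

Answer: (3, 300, 224)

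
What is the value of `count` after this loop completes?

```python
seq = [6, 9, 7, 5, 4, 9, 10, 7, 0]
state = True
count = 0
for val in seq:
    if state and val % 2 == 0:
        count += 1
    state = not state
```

Count even values at even positions
`count` takes the values: 0 → 1 → 2 → 3 → 4

Answer: 4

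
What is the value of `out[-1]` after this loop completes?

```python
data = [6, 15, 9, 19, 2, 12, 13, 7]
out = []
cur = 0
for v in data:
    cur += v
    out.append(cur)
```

Cumulative sum ends at 83
`out` takes the values: [] → [6] → [6, 21] → [6, 21, 30] → [6, 21, 30, 49] → [6, 21, 30, 49, 51] → [6, 21, 30, 49, 51, 63] → [6, 21, 30, 49, 51, 63, 76] → [6, 21, 30, 49, 51, 63, 76, 83]
So `out[-1]` = 83

Answer: 83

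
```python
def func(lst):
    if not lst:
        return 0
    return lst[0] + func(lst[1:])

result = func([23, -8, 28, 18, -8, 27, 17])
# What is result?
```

23 + (-8) + 28 + 18 + (-8) + 27 + 17 + 0 = 97

Answer: 97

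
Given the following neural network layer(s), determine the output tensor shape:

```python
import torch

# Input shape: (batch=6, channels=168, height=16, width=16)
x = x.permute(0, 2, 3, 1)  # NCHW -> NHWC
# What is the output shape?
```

Input: (6, 168, 16, 16) -> Output: (6, 16, 16, 168)

Answer: (6, 16, 16, 168)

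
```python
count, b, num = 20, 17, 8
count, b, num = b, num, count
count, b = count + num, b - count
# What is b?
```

Trace:
`count, b, num = 20, 17, 8` → count = 20; b = 17; num = 8
`count, b, num = b, num, count` → count = 17; b = 8; num = 20
`count, b = count + num, b - count` → count = 37; b = -9
So b = -9

Answer: -9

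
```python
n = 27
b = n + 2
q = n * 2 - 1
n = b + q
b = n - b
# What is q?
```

Trace:
`n = 27` → n = 27
`b = n + 2` → b = 29
`q = n * 2 - 1` → q = 53
`n = b + q` → n = 82
`b = n - b` → b = 53
So q = 53

Answer: 53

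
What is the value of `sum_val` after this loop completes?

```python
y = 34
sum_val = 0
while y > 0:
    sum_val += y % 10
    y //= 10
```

Sum digits of 34
`sum_val` takes the values: 0 → 4 → 7

Answer: 7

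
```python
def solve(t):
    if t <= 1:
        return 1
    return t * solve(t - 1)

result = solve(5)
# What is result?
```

solve(5) = 5 * 4 * 3 * 2 * 1 = 120

Answer: 120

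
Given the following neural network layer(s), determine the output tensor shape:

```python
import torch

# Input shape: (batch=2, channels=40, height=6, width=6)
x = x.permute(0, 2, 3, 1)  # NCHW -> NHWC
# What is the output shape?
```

Input: (2, 40, 6, 6) -> Output: (2, 6, 6, 40)

Answer: (2, 6, 6, 40)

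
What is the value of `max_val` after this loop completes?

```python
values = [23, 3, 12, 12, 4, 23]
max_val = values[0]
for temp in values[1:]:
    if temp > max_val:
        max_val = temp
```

Maximum of [23, 3, 12, 12, 4, 23]
`max_val` takes the values: 23

Answer: 23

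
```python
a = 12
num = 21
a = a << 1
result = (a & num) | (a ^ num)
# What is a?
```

Trace:
`a = 12` → a = 12
`num = 21` → num = 21
`a = a << 1` → a = 24
`result = (a & num) | (a ^ num)` → result = 29
So a = 24

Answer: 24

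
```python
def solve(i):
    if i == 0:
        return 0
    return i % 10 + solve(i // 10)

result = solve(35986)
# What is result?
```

Sum of digits of 35986: 6 + 8 + 9 + 5 + 3 = 31

Answer: 31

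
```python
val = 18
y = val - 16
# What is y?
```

Trace:
`val = 18` → val = 18
`y = val - 16` → y = 2
So y = 2

Answer: 2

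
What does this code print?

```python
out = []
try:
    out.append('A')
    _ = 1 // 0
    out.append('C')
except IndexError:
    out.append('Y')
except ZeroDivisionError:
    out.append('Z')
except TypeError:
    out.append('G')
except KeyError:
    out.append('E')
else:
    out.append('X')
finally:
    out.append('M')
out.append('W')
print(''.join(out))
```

Execution trace: 'A' (try body) → 'Z' (except ZeroDivisionError) → 'M' (finally) → 'W' (after the try/except). Output: AZMW

Answer: AZMW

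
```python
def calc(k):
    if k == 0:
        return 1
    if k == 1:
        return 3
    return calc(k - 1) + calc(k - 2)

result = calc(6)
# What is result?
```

Build up from base cases: calc(0)=1, calc(1)=3, calc(2)=4, calc(3)=7, calc(4)=11, calc(5)=18, calc(6)=29

Answer: 29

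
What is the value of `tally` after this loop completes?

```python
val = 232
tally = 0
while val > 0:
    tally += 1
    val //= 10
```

Count digits by repeated division by 10
`tally` takes the values: 0 → 1 → 2 → 3

Answer: 3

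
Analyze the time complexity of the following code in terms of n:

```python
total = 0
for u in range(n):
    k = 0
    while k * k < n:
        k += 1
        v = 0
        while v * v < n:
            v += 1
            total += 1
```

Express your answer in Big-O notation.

Each loop level contributes: n × √n × √n. Multiplying the contributions gives O(n^2).

Answer: O(n^2)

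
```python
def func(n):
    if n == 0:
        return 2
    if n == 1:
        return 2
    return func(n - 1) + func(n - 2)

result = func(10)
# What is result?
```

Build up from base cases: func(0)=2, func(1)=2, func(2)=4, func(3)=6, func(4)=10, func(5)=16, func(6)=26, ..., func(10)=178

Answer: 178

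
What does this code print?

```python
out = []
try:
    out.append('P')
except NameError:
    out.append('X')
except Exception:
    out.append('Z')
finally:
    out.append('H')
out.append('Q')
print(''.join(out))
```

Execution trace: 'P' (try body, no exception) → 'H' (finally) → 'Q' (after the try/except). Output: PHQ

Answer: PHQ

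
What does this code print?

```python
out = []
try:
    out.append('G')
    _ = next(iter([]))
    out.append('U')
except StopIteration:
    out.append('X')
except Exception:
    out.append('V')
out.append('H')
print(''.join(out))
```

Execution trace: 'G' (try body) → 'X' (except StopIteration) → 'H' (after the try/except). Output: GXH

Answer: GXH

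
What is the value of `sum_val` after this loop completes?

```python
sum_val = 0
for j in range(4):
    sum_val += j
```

Sum of 0 to 3 = 6
`sum_val` takes the values: 0 → 1 → 3 → 6

Answer: 6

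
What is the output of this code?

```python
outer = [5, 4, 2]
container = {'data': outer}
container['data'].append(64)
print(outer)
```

Key concept: dict holds reference to list.
Step by step:
`outer = [5, 4, 2]` → outer = [5, 4, 2]
`container = {'data': outer}` → container = {'data': [5, 4, 2]}
`container['data'].append(64)` → outer = [5, 4, 2, 64]; container = {'data': [5, 4, 2, 64]}
`print(outer)` → prints [5, 4, 2, 64]

Answer: [5, 4, 2, 64]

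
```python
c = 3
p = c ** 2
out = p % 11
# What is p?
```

Trace:
`c = 3` → c = 3
`p = c ** 2` → p = 9
`out = p % 11` → out = 9
So p = 9

Answer: 9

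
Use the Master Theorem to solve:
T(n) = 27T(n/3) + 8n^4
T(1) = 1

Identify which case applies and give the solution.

a=27, b=3, f(n)=8n^4. log_3(27) = 3. Since c=4 > 3 and the regularity condition holds (27(n/3)^4 = (27/3^4)n^4 with 27/3^4 < 1), Case 3 applies: T(n) = Θ(f(n)) = O(n^4).

Answer: O(n^4) - Case 3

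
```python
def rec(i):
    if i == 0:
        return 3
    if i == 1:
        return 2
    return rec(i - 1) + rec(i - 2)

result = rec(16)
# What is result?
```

Build up from base cases: rec(0)=3, rec(1)=2, rec(2)=5, rec(3)=7, rec(4)=12, rec(5)=19, rec(6)=31, ..., rec(16)=3804

Answer: 3804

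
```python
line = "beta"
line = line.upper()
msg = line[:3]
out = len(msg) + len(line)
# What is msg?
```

Trace:
`line = "beta"` → line = 'beta'
`line = line.upper()` → line = 'BETA'
`msg = line[:3]` → msg = 'BET'
`out = len(msg) + len(line)` → out = 7
So msg = 'BET'

Answer: 'BET'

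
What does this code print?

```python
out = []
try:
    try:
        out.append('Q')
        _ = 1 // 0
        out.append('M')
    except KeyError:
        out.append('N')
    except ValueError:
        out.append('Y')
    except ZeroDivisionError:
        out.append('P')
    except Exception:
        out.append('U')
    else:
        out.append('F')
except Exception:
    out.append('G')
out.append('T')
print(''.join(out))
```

Execution trace: 'Q' (inner try body) → 'P' (inner except ZeroDivisionError) → 'T' (after the try/except). Output: QPT

Answer: QPT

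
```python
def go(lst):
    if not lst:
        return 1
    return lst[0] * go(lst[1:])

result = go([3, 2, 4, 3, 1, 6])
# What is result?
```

Product over [3, 2, 4, 3, 1, 6] = 3 * 2 * 4 * 3 * 1 * 6 = 432

Answer: 432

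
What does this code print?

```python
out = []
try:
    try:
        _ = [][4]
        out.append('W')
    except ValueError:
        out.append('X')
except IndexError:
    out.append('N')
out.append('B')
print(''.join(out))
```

Execution trace: 'N' (outer except IndexError) → 'B' (after the try/except). Output: NB

Answer: NB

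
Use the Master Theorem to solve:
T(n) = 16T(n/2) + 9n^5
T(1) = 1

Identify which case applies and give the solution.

a=16, b=2, f(n)=9n^5. log_2(16) = 4. Since c=5 > 4 and the regularity condition holds (16(n/2)^5 = (16/2^5)n^5 with 16/2^5 < 1), Case 3 applies: T(n) = Θ(f(n)) = O(n^5).

Answer: O(n^5) - Case 3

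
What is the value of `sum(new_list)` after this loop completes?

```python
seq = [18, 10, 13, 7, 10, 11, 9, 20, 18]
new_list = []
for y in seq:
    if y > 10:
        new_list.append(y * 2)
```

Sum of doubled values > 10
`new_list` takes the values: [] → [36] → [36, 26] → [36, 26, 22] → [36, 26, 22, 40] → [36, 26, 22, 40, 36]
So `sum(new_list)` = 160

Answer: 160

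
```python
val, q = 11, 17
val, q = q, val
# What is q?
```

Trace:
`val, q = 11, 17` → val = 11; q = 17
`val, q = q, val` → val = 17; q = 11
So q = 11

Answer: 11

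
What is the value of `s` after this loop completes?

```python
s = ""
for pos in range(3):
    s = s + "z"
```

Repeat 'z' 3 times
`s` takes the values: "" → "z" → "zz" → "zzz"

Answer: "zzz"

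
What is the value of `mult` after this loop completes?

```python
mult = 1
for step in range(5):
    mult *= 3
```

3^5 = 243
`mult` takes the values: 1 → 3 → 9 → 27 → 81 → 243

Answer: 243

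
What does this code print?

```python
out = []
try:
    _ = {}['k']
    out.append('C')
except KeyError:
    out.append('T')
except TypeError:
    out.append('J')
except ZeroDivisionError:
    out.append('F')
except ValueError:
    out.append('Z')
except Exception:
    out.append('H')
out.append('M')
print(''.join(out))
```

Execution trace: 'T' (except KeyError) → 'M' (after the try/except). Output: TM

Answer: TM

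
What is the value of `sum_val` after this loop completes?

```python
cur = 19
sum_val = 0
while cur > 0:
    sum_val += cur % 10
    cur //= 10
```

Sum digits of 19
`sum_val` takes the values: 0 → 9 → 10

Answer: 10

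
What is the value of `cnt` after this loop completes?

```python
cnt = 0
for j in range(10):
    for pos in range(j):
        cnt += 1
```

Triangle number: 0+1+2+...+9
`cnt` takes the values: 0 → 1 → 2 → 3 → 4 → 5 → 6 → 7 → 8 → 9 → 10 → 11 → 12 → 13 → 14 → 15 → 16 → 17 → 18 → 19 → 20 → 21 → 22 → 23 → 24 → 25 → 26 → 27 → 28 → 29 → … → 41 → 42 → 43 → 44 → 45

Answer: 45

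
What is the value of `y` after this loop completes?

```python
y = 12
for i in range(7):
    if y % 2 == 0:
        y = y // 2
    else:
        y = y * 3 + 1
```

Collatz-style transformation from 12
`y` takes the values: 12 → 6 → 3 → 10 → 5 → 16 → 8 → 4

Answer: 4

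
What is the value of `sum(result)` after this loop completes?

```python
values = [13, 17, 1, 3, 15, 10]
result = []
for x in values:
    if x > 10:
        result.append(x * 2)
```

Sum of doubled values > 10
`result` takes the values: [] → [26] → [26, 34] → [26, 34, 30]
So `sum(result)` = 90

Answer: 90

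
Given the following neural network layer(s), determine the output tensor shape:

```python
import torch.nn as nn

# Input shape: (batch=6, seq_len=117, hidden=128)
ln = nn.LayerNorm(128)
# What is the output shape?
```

Input: (6, 117, 128) -> Output: (6, 117, 128)

Answer: (6, 117, 128)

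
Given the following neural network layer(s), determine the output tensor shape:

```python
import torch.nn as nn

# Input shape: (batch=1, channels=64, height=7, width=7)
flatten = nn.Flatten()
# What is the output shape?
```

Input: (1, 64, 7, 7) -> Output: (1, 3136)

Answer: (1, 3136)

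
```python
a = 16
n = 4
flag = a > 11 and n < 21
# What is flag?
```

Trace:
`a = 16` → a = 16
`n = 4` → n = 4
`flag = a > 11 and n < 21` → flag = True
So flag = True

Answer: True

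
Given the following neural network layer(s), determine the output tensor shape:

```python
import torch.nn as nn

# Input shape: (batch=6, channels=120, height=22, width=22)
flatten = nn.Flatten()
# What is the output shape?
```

Input: (6, 120, 22, 22) -> Output: (6, 58080)

Answer: (6, 58080)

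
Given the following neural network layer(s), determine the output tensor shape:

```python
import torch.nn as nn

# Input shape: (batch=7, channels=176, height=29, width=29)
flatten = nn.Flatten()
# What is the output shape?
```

Input: (7, 176, 29, 29) -> Output: (7, 148016)

Answer: (7, 148016)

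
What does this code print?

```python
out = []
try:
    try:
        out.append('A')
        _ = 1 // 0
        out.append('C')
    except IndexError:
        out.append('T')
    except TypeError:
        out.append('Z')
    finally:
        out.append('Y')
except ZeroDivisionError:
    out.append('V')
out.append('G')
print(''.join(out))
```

Execution trace: 'A' (inner try body) → 'Y' (inner finally) → 'V' (outer except ZeroDivisionError) → 'G' (after the try/except). Output: AYVG

Answer: AYVG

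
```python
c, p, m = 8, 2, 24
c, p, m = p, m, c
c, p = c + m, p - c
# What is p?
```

Trace:
`c, p, m = 8, 2, 24` → c = 8; p = 2; m = 24
`c, p, m = p, m, c` → c = 2; p = 24; m = 8
`c, p = c + m, p - c` → c = 10; p = 22
So p = 22

Answer: 22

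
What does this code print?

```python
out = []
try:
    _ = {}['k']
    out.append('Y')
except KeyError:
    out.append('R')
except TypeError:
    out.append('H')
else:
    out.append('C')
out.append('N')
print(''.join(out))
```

Execution trace: 'R' (except KeyError) → 'N' (after the try/except). Output: RN

Answer: RN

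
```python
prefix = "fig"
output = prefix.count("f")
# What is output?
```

Trace:
`prefix = "fig"` → prefix = 'fig'
`output = prefix.count("f")` → output = 1
So output = 1

Answer: 1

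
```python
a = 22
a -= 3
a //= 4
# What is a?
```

Trace:
`a = 22` → a = 22
`a -= 3` → a = 19
`a //= 4` → a = 4
So a = 4

Answer: 4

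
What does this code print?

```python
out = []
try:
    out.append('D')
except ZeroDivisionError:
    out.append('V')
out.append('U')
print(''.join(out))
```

Execution trace: 'D' (try body, no exception) → 'U' (after the try/except). Output: DU

Answer: DU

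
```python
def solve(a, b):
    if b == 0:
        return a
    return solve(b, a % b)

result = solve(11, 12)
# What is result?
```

solve(11, 12) -> solve(12, 11) -> solve(11, 1) -> solve(1, 0) -> 1

Answer: 1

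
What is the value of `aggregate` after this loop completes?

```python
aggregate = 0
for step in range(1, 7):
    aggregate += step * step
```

Sum of squares 1² to 6² = 91
`aggregate` takes the values: 0 → 1 → 5 → 14 → 30 → 55 → 91

Answer: 91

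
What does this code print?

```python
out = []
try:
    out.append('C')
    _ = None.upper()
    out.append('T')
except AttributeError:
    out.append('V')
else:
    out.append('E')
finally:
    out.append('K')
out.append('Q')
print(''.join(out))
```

Execution trace: 'C' (try body) → 'V' (except AttributeError) → 'K' (finally) → 'Q' (after the try/except). Output: CVKQ

Answer: CVKQ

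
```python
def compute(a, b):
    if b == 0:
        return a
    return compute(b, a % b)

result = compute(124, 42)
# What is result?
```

compute(124, 42) -> compute(42, 40) -> compute(40, 2) -> compute(2, 0) -> 2

Answer: 2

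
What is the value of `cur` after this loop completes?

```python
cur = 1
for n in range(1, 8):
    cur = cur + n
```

Start at 1, add 1 through 7
`cur` takes the values: 1 → 2 → 4 → 7 → 11 → 16 → 22 → 29

Answer: 29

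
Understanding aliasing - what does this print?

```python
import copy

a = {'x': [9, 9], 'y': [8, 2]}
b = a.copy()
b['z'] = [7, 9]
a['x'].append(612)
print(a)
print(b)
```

Key concept: shallow copy of dict with mutable values.
Step by step:
`a = {'x': [9, 9], 'y': [8, 2]}` → a = {'x': [9, 9], 'y': [8, 2]}
`b = a.copy()` → b = {'x': [9, 9], 'y': [8, 2]}
`b['z'] = [7, 9]` → b = {'x': [9, 9], 'y': [8, 2], 'z': [7, 9]}
`a['x'].append(612)` → a = {'x': [9, 9, 612], 'y': [8, 2]}; b = {'x': [9, 9, 612], 'y': [8, 2], 'z': [7, 9]}
`print(a)` → prints {'x': [9, 9, 612], 'y': [8, 2]}
`print(b)` → prints {'x': [9, 9, 612], 'y': [8, 2], 'z': [7, 9]}

Answer:
{'x': [9, 9, 612], 'y': [8, 2]}
{'x': [9, 9, 612], 'y': [8, 2], 'z': [7, 9]}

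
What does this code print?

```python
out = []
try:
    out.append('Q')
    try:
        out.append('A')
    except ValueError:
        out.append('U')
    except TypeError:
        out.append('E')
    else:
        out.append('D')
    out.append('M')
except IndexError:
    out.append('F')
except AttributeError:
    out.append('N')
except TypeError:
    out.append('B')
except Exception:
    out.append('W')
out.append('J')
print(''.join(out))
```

Execution trace: 'Q' (try body) → 'A' (inner try body, no exception) → 'D' (inner else) → 'M' (try body, no exception) → 'J' (after the try/except). Output: QADMJ

Answer: QADMJ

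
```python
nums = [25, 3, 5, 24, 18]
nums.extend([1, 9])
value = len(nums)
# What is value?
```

Trace:
`nums = [25, 3, 5, 24, 18]` → nums = [25, 3, 5, 24, 18]
`nums.extend([1, 9])` → nums = [25, 3, 5, 24, 18, 1, 9]
`value = len(nums)` → value = 7
So value = 7

Answer: 7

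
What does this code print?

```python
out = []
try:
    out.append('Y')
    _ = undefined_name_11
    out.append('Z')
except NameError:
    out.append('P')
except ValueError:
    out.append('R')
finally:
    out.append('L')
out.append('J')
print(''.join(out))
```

Execution trace: 'Y' (try body) → 'P' (except NameError) → 'L' (finally) → 'J' (after the try/except). Output: YPLJ

Answer: YPLJ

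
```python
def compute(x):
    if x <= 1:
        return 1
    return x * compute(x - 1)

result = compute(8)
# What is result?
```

compute(8) = 8 * 7 * 6 * 5 * 4 * 3 * 2 * 1 = 40320

Answer: 40320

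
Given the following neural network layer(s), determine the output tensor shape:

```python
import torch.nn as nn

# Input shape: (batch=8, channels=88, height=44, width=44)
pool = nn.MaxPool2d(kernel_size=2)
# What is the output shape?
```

Input: (8, 88, 44, 44) -> Output: (8, 88, 22, 22)

Answer: (8, 88, 22, 22)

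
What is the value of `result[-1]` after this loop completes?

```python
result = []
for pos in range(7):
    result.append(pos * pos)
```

Last element of squares 0 to 6
`result` takes the values: [] → [0] → [0, 1] → [0, 1, 4] → [0, 1, 4, 9] → [0, 1, 4, 9, 16] → [0, 1, 4, 9, 16, 25] → [0, 1, 4, 9, 16, 25, 36]
So `result[-1]` = 36

Answer: 36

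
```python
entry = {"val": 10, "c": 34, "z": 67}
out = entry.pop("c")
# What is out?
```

Trace:
`entry = {"val": 10, "c": 34, "z": 67}` → entry = {'val': 10, 'c': 34, 'z': 67}
`out = entry.pop("c")` → entry = {'val': 10, 'z': 67}; out = 34
So out = 34

Answer: 34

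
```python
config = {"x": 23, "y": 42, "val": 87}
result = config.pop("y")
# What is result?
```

Trace:
`config = {"x": 23, "y": 42, "val": 87}` → config = {'x': 23, 'y': 42, 'val': 87}
`result = config.pop("y")` → config = {'x': 23, 'val': 87}; result = 42
So result = 42

Answer: 42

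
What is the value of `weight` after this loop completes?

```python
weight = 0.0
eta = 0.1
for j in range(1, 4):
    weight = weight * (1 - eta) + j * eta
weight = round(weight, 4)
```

Moving average with lr=0.1
`weight` takes the values: 0.0 → 0.1 → 0.29 → 0.561

Answer: 0.561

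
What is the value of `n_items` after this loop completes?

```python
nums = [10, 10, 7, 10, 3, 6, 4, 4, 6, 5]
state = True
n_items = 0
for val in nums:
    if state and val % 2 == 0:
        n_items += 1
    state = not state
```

Count even values at even positions
`n_items` takes the values: 0 → 1 → 2 → 3

Answer: 3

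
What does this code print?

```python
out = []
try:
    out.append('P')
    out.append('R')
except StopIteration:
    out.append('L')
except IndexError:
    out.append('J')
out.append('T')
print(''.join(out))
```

Execution trace: 'P' (try body) → 'R' (try body, no exception) → 'T' (after the try/except). Output: PRT

Answer: PRT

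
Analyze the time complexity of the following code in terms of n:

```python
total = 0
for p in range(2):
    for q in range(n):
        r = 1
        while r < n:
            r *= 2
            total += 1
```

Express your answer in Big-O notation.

Each loop level contributes: 1 × n × log n. Multiplying the contributions gives O(n log n).

Answer: O(n log n)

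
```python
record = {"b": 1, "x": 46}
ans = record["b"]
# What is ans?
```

Trace:
`record = {"b": 1, "x": 46}` → record = {'b': 1, 'x': 46}
`ans = record["b"]` → ans = 1
So ans = 1

Answer: 1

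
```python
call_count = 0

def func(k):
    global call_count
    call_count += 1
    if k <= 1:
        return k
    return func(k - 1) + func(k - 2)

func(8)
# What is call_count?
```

Calls(k) = 1 + Calls(k-1) + Calls(k-2); Calls(0)=Calls(1)=1. For k=8 this gives 67.

Answer: 67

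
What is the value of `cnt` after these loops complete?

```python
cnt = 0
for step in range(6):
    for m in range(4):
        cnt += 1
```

6 * 4 = 24
`cnt` takes the values: 0 → 1 → 2 → 3 → 4 → 5 → 6 → 7 → 8 → 9 → 10 → 11 → 12 → 13 → 14 → 15 → 16 → 17 → 18 → 19 → 20 → 21 → 22 → 23 → 24

Answer: 24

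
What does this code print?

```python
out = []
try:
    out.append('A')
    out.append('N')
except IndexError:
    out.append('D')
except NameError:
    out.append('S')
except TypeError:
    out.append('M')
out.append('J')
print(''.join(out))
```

Execution trace: 'A' (try body) → 'N' (try body, no exception) → 'J' (after the try/except). Output: ANJ

Answer: ANJ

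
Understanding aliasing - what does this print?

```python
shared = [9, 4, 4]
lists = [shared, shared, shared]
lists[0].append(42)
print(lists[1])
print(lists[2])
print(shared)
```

Key concept: list of same reference.
Step by step:
`shared = [9, 4, 4]` → shared = [9, 4, 4]
`lists = [shared, shared, shared]` → lists = [[9, 4, 4], [9, 4, 4], [9, 4, 4]]
`lists[0].append(42)` → shared = [9, 4, 4, 42]; lists = [[9, 4, 4, 42], [9, 4, 4, 42], [9, 4, 4, 42]]
`print(lists[1])` → prints [9, 4, 4, 42]
`print(lists[2])` → prints [9, 4, 4, 42]
`print(shared)` → prints [9, 4, 4, 42]

Answer:
[9, 4, 4, 42]
[9, 4, 4, 42]
[9, 4, 4, 42]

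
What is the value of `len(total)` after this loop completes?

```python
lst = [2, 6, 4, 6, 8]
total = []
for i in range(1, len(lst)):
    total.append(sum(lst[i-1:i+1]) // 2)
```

Number of 2-element averages
`total` takes the values: [] → [4] → [4, 5] → [4, 5, 5] → [4, 5, 5, 7]
So `len(total)` = 4

Answer: 4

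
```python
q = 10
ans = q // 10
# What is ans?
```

Trace:
`q = 10` → q = 10
`ans = q // 10` → ans = 1
So ans = 1

Answer: 1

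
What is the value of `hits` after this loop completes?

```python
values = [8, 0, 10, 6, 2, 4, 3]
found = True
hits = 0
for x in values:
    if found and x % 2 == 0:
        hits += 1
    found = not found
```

Count even values at even positions
`hits` takes the values: 0 → 1 → 2 → 3

Answer: 3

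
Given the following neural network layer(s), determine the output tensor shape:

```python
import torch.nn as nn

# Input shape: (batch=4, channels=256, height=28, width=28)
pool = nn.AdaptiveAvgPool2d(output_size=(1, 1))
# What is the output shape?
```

Input: (4, 256, 28, 28) -> Output: (4, 256, 1, 1)

Answer: (4, 256, 1, 1)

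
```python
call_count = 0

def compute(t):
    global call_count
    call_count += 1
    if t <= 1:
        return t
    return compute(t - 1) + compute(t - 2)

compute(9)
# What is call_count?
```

Calls(t) = 1 + Calls(t-1) + Calls(t-2); Calls(0)=Calls(1)=1. For t=9 this gives 109.

Answer: 109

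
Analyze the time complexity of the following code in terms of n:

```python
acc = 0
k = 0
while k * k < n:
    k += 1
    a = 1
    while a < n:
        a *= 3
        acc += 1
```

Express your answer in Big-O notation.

Each loop level contributes: √n × log n. Multiplying the contributions gives O(√n log n).

Answer: O(√n log n)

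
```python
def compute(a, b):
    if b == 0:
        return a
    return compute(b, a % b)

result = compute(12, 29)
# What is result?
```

compute(12, 29) -> compute(29, 12) -> compute(12, 5) -> compute(5, 2) -> compute(2, 1) -> compute(1, 0) -> 1

Answer: 1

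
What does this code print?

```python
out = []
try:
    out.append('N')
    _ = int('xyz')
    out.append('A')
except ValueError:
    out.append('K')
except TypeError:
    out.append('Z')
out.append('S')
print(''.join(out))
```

Execution trace: 'N' (try body) → 'K' (except ValueError) → 'S' (after the try/except). Output: NKS

Answer: NKS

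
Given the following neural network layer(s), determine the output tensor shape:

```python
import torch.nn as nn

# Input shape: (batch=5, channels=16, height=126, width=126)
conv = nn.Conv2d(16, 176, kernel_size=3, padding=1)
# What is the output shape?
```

Input: (5, 16, 126, 126) -> Output: (5, 176, 126, 126)

Answer: (5, 176, 126, 126)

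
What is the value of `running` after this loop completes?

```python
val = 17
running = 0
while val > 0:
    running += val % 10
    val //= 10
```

Sum digits of 17
`running` takes the values: 0 → 7 → 8

Answer: 8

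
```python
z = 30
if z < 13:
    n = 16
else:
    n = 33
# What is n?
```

Trace:
`z = 30` → z = 30
`if z < 13: ...` → z < 13 is False, take else branch → n = 33
So n = 33

Answer: 33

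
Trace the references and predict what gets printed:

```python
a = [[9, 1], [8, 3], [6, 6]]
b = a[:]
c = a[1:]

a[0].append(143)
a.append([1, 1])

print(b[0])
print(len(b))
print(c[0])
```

Key concept: slice with nested mutation.
Step by step:
`a = [[9, 1], [8, 3], [6, 6]]` → a = [[9, 1], [8, 3], [6, 6]]
`b = a[:]` → b = [[9, 1], [8, 3], [6, 6]]
`c = a[1:]` → c = [[8, 3], [6, 6]]
`a[0].append(143)` → a = [[9, 1, 143], [8, 3], [6, 6]]; b = [[9, 1, 143], [8, 3], [6, 6]]
`a.append([1, 1])` → a = [[9, 1, 143], [8, 3], [6, 6], [1, 1]]
`print(b[0])` → prints [9, 1, 143]
`print(len(b))` → prints 3
`print(c[0])` → prints [8, 3]

Answer:
[9, 1, 143]
3
[8, 3]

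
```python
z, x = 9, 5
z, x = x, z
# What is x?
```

Trace:
`z, x = 9, 5` → z = 9; x = 5
`z, x = x, z` → z = 5; x = 9
So x = 9

Answer: 9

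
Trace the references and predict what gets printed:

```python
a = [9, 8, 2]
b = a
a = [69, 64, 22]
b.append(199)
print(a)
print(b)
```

Key concept: rebinding vs mutation: a is rebound to a new list, b still points at the original.
Step by step:
`a = [9, 8, 2]` → a = [9, 8, 2]
`b = a` → b = [9, 8, 2] (same object as a)
`a = [69, 64, 22]` → a = [69, 64, 22]
`b.append(199)` → b = [9, 8, 2, 199]
`print(a)` → prints [69, 64, 22]
`print(b)` → prints [9, 8, 2, 199]

Answer:
[69, 64, 22]
[9, 8, 2, 199]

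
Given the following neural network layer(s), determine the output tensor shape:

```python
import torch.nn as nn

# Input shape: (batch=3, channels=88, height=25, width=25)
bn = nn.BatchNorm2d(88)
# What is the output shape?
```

Input: (3, 88, 25, 25) -> Output: (3, 88, 25, 25)

Answer: (3, 88, 25, 25)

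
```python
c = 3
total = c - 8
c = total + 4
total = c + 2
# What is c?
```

Trace:
`c = 3` → c = 3
`total = c - 8` → total = -5
`c = total + 4` → c = -1
`total = c + 2` → total = 1
So c = -1

Answer: -1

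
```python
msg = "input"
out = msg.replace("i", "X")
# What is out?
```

Trace:
`msg = "input"` → msg = 'input'
`out = msg.replace("i", "X")` → out = 'Xnput'
So out = 'Xnput'

Answer: 'Xnput'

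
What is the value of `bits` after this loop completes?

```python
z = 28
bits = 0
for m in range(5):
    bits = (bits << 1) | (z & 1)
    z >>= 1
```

Reverse lowest 5 bits of 28
`bits` takes the values: 0 → 1 → 3 → 7

Answer: 7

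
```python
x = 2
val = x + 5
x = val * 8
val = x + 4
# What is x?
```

Trace:
`x = 2` → x = 2
`val = x + 5` → val = 7
`x = val * 8` → x = 56
`val = x + 4` → val = 60
So x = 56

Answer: 56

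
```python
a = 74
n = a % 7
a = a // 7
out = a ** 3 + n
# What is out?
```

Trace:
`a = 74` → a = 74
`n = a % 7` → n = 4
`a = a // 7` → a = 10
`out = a ** 3 + n` → out = 1004
So out = 1004

Answer: 1004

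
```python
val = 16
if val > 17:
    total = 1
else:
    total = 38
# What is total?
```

Trace:
`val = 16` → val = 16
`if val > 17: ...` → val > 17 is False, take else branch → total = 38
So total = 38

Answer: 38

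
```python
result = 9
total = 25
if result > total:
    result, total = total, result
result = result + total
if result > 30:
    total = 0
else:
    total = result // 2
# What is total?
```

Trace:
`result = 9` → result = 9
`total = 25` → total = 25
`if result > total: ...` → result > total is False → no variable changes
`result = result + total` → result = 34
`if result > 30: ...` → result > 30 is True → total = 0
So total = 0

Answer: 0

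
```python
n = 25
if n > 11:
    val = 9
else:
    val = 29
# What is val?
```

Trace:
`n = 25` → n = 25
`if n > 11: ...` → n > 11 is True → val = 9
So val = 9

Answer: 9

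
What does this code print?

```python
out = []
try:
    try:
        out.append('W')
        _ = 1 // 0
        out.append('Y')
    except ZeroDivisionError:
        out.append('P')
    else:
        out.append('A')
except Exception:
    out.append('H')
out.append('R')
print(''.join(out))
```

Execution trace: 'W' (inner try body) → 'P' (inner except ZeroDivisionError) → 'R' (after the try/except). Output: WPR

Answer: WPR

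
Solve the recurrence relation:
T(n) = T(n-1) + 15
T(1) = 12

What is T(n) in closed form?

Unrolling: T(n) = T(1) + 15·(n-1) = 12 + 15(n-1) = 15n - 3.

Answer: T(n) = 15n - 3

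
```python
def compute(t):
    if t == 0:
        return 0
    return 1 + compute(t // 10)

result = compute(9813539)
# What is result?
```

Count of digits of 9813539: 7

Answer: 7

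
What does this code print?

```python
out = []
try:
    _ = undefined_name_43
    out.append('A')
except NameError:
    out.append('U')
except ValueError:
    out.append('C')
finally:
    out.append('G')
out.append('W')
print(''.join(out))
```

Execution trace: 'U' (except NameError) → 'G' (finally) → 'W' (after the try/except). Output: UGW

Answer: UGW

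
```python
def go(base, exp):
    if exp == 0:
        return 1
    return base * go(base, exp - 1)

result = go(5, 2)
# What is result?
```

go(5, 2) = 5 * 5 = 25

Answer: 25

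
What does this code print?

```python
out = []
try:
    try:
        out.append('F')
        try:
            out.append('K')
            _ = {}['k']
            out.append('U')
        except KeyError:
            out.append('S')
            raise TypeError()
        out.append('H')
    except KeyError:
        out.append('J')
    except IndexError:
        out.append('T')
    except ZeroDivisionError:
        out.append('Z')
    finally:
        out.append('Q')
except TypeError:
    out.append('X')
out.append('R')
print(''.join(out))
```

Execution trace: 'F' (try body) → 'K' (inner try body) → 'S' (inner except KeyError) → 'Q' (finally) → 'X' (outer except TypeError) → 'R' (after the try/except). Output: FKSQXR

Answer: FKSQXR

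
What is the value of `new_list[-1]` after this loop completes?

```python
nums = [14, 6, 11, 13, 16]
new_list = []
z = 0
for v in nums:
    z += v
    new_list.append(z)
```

Cumulative sum ends at 60
`new_list` takes the values: [] → [14] → [14, 20] → [14, 20, 31] → [14, 20, 31, 44] → [14, 20, 31, 44, 60]
So `new_list[-1]` = 60

Answer: 60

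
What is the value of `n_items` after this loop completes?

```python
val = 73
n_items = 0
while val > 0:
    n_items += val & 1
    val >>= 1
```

Count set bits in 73 (binary: 0b1001001)
`n_items` takes the values: 0 → 1 → 2 → 3

Answer: 3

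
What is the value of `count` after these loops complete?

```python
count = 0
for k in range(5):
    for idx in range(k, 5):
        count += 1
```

Upper triangle: 5 + 4 + ... + 1
`count` takes the values: 0 → 1 → 2 → 3 → 4 → 5 → 6 → 7 → 8 → 9 → 10 → 11 → 12 → 13 → 14 → 15

Answer: 15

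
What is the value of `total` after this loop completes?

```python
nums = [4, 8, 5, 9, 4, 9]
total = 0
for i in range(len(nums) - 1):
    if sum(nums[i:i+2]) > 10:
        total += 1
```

Count windows with sum > 10
`total` takes the values: 0 → 1 → 2 → 3 → 4 → 5

Answer: 5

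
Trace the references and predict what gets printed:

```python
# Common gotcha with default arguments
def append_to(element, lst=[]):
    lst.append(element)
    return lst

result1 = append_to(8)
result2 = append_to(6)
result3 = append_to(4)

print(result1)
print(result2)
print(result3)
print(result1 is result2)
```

Key concept: mutable default argument gotcha.
Step by step:
`result1 = append_to(8)` → result1 = [8]
`result2 = append_to(6)` → result1 = [8, 6] (same object as result2); result2 = [8, 6] (same object as result1)
`result3 = append_to(4)` → result1 = [8, 6, 4] (same object as result2, result3); result2 = [8, 6, 4] (same object as result1, result3); result3 = [8, 6, 4] (same object as result1, result2)
`print(result1)` → prints [8, 6, 4]
`print(result2)` → prints [8, 6, 4]
`print(result3)` → prints [8, 6, 4]
`print(result1 is result2)` → prints True

Answer:
[8, 6, 4]
[8, 6, 4]
[8, 6, 4]
True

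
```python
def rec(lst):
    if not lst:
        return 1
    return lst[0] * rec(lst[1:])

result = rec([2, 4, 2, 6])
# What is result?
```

Product over [2, 4, 2, 6] = 2 * 4 * 2 * 6 = 96

Answer: 96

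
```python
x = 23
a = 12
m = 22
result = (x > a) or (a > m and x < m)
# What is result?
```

Trace:
`x = 23` → x = 23
`a = 12` → a = 12
`m = 22` → m = 22
`result = (x > a) or (a > m and x < m)` → result = True
So result = True

Answer: True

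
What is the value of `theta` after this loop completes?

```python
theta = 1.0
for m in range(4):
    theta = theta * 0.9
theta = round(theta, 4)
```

Exponential decay: 1.0 * 0.9^4
`theta` takes the values: 1.0 → 0.9 → 0.81 → 0.729 → 0.6561

Answer: 0.6561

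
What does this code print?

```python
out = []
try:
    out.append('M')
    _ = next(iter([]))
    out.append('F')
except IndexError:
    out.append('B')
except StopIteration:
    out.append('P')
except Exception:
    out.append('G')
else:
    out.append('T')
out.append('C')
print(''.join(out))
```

Execution trace: 'M' (try body) → 'P' (except StopIteration) → 'C' (after the try/except). Output: MPC

Answer: MPC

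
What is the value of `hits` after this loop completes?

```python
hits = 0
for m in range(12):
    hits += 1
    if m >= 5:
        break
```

Loop breaks when m reaches 5, hits is 6
`hits` takes the values: 0 → 1 → 2 → 3 → 4 → 5 → 6

Answer: 6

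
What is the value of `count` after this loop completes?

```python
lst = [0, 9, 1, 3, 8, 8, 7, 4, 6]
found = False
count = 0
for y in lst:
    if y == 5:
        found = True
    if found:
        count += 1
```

Count elements after first 5 in [0, 9, 1, 3, 8, 8, 7, 4, 6]
`count` takes the values: 0

Answer: 0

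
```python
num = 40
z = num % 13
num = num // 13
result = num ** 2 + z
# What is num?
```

Trace:
`num = 40` → num = 40
`z = num % 13` → z = 1
`num = num // 13` → num = 3
`result = num ** 2 + z` → result = 10
So num = 3

Answer: 3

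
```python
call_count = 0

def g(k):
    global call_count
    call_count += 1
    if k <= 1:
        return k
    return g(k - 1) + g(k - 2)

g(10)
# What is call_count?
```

Calls(k) = 1 + Calls(k-1) + Calls(k-2); Calls(0)=Calls(1)=1. For k=10 this gives 177.

Answer: 177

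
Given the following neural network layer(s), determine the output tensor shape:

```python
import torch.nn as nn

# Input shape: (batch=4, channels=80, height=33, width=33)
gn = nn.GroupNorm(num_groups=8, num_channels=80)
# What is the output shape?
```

Input: (4, 80, 33, 33) -> Output: (4, 80, 33, 33)

Answer: (4, 80, 33, 33)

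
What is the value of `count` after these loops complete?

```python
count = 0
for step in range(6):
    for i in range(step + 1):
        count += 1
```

Triangle: 1 + 2 + ... + 6
`count` takes the values: 0 → 1 → 2 → 3 → 4 → 5 → 6 → 7 → 8 → 9 → 10 → 11 → 12 → 13 → 14 → 15 → 16 → 17 → 18 → 19 → 20 → 21

Answer: 21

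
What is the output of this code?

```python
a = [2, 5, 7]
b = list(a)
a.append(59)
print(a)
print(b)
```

Key concept: list() constructor creates copy.
Step by step:
`a = [2, 5, 7]` → a = [2, 5, 7]
`b = list(a)` → b = [2, 5, 7]
`a.append(59)` → a = [2, 5, 7, 59]
`print(a)` → prints [2, 5, 7, 59]
`print(b)` → prints [2, 5, 7]

Answer:
[2, 5, 7, 59]
[2, 5, 7]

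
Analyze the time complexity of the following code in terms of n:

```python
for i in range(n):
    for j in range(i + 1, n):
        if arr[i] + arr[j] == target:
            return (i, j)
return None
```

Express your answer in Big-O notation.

This is Two sum brute force. Time complexity: O(n²).

Answer: O(n²)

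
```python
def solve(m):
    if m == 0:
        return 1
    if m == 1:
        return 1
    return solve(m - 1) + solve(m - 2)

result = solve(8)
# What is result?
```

Build up from base cases: solve(0)=1, solve(1)=1, solve(2)=2, solve(3)=3, solve(4)=5, solve(5)=8, solve(6)=13, ..., solve(8)=34

Answer: 34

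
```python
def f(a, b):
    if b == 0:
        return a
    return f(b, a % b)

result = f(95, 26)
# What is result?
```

f(95, 26) -> f(26, 17) -> f(17, 9) -> f(9, 8) -> f(8, 1) -> f(1, 0) -> 1

Answer: 1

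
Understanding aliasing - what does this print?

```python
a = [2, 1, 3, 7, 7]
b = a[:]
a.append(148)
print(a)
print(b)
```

Key concept: slice [:] creates copy.
Step by step:
`a = [2, 1, 3, 7, 7]` → a = [2, 1, 3, 7, 7]
`b = a[:]` → b = [2, 1, 3, 7, 7]
`a.append(148)` → a = [2, 1, 3, 7, 7, 148]
`print(a)` → prints [2, 1, 3, 7, 7, 148]
`print(b)` → prints [2, 1, 3, 7, 7]

Answer:
[2, 1, 3, 7, 7, 148]
[2, 1, 3, 7, 7]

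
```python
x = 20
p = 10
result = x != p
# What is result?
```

Trace:
`x = 20` → x = 20
`p = 10` → p = 10
`result = x != p` → result = True
So result = True

Answer: True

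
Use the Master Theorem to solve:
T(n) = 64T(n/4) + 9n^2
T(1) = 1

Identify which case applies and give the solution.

a=64, b=4, f(n)=9n^2. log_4(64) = 3. Since c=2 < 3, Case 1 applies: T(n) = Θ(n^log_b(a)) = O(n^3).

Answer: O(n^3) - Case 1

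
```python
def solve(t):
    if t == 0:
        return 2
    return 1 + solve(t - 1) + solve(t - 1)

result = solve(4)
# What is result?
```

solve(t) = 1 + 2·solve(t-1), solve(0)=2. Closed form: (2+1)·2^4 - 1 = 47.

Answer: 47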